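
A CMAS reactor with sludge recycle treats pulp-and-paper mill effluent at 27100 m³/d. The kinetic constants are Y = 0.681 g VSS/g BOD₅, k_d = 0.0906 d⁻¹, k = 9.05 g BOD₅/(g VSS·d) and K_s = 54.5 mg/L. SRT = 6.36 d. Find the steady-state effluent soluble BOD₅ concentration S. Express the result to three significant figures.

From the Monod/SRT balance for a CMAS, S = K_s·(1+k_d θ_c)/[θ_c·(Y k − k_d) − 1] = 54.5 × (1 + 0.0906 × 6.36) / [6.36 × (0.681 × 9.05 − 0.0906) − 1] = 85.90 / 37.62 = 2.283 mg/L.

S ≈ 2.28 mg/L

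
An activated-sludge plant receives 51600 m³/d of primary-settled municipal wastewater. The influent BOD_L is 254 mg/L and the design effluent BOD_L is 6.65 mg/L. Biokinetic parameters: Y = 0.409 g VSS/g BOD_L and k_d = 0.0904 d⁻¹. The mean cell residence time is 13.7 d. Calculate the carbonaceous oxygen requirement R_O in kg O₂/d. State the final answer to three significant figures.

The observed yield is Y_obs = Y/(1 + k_d·θ_c) = 0.409 / (1 + 0.0904 × 13.7) = 0.409 / 2.238 = 0.1827 g VSS per g BOD_L removed.
Q·(S₀ − S) = 51600 × (254 − 6.65) × 10⁻³ = 12763 kg/d removed.
P_X = Y_obs·Q·(S₀ − S) = 0.1827 × 12763 = 2332 kg VSS/d.
R_O = Q·(S₀ − S) − 1.42·P_X = 12763 − 1.42 × 2332 = 9452 kg O₂/d.

R_O ≈ 9450 kg O₂/d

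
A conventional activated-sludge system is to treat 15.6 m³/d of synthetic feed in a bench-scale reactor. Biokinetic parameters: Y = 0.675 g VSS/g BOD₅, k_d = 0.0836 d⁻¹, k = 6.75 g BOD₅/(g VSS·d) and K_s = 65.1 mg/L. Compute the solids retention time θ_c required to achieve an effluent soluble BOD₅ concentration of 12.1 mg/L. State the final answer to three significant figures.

θ_c ≈ 1.59 d

From 1/θ_c = Y·k·S/(K_s + S) − k_d: Y·k·S/(K_s+S) = 0.675 × 6.75 × 12.1 / (65.1 + 12.1) = 0.7141 d⁻¹.
1/θ_c = 0.7141 − 0.0836 = 0.6305 d⁻¹, so θ_c = 1.586 d.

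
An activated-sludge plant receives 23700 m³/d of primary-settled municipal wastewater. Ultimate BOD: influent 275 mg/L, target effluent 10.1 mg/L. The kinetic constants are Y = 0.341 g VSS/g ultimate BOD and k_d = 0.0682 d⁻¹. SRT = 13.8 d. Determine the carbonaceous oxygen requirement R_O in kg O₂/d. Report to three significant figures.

The observed yield is Y_obs = Y/(1 + k_d·θ_c) = 0.341 / (1 + 0.0682 × 13.8) = 0.341 / 1.941 = 0.1757 g VSS per g ultimate BOD removed.
Substrate removed = Q·(S₀ − S) = 23700 m³/d × (275 − 10.1) g/m³ = 6.28×10^6 g/d = 6278 kg/d.
Net sludge production P_X = 0.1757 × 6278 = 1103 kg VSS/d.
R_O = Q·ΔS − 1.42 P_X = 6278 − 1566 = 4712 kg O₂/d.

R_O ≈ 4710 kg O₂/d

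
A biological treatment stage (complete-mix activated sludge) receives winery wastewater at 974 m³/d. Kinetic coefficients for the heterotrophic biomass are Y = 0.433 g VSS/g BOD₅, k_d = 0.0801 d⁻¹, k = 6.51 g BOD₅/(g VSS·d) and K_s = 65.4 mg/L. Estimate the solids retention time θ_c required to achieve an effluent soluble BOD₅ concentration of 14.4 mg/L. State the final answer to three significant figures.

From 1/θ_c = Y·k·S/(K_s + S) − k_d: Y·k·S/(K_s+S) = 0.433 × 6.51 × 14.4 / (65.4 + 14.4) = 0.5087 d⁻¹.
1/θ_c = 0.5087 − 0.0801 = 0.4286 d⁻¹, so θ_c = 2.333 d.

θ_c ≈ 2.33 d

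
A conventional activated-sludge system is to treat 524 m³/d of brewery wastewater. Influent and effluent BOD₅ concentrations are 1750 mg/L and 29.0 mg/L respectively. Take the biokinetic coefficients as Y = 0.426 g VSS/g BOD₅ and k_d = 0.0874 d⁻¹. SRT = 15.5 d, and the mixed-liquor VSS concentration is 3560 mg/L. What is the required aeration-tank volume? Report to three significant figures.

V ≈ 710 m³

Rearranging the biomass balance for a CMAS with decay, V = Y·Q·ΔS·θ_c / [X·(1+k_d θ_c)] = 0.426 × 524 × (1750 − 29.0) × 15.5 / [3560 × (1 + 0.0874 × 15.5)] = 5.95×10^6 / 8383 = 710.3 m³.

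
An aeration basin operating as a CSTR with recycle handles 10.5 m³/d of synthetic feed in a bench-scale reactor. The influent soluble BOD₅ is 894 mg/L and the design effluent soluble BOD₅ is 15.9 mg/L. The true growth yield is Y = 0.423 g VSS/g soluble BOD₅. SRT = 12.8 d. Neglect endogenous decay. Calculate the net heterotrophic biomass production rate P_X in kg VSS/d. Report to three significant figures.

No decay correction is needed, so Y_obs = Y = 0.423.
ΔS = 894 − 15.9 = 878.1 mg/L, so the substrate removal rate is 10.5 × 878.1/1000 = 9.220 kg soluble BOD₅/d.
Net biomass production P_X = Y_obs × Q·(S₀ − S) = 0.4230 × 9.220 = 3.900 kg VSS/d.

P_X ≈ 3.90 kg VSS/d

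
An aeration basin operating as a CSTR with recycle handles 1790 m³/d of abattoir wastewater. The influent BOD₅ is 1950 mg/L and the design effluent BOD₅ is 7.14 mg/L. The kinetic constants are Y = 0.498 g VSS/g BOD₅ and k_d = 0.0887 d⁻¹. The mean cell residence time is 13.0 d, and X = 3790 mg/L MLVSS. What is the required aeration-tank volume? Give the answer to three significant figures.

V ≈ 2760 m³

Steady-state biomass mass balance: V·X·(1 + k_d·θ_c) = Y·Q·(S₀ − S)·θ_c, so V = 0.498 × 1790 × (1950 − 7.14) × 13.0 / [3790 × (1 + 0.0887 × 13.0)] = 2.25×10^7 / 8160 = 2759 m³.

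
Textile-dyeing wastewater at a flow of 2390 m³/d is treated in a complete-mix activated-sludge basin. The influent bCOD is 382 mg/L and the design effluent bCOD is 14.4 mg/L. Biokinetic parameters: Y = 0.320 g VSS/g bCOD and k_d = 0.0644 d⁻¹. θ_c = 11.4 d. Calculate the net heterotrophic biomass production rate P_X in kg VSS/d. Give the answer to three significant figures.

P_X ≈ 162 kg VSS/d

Correct the yield for decay: Y_obs = Y/(1 + k_d θ_c) = 0.320 / (1 + 0.0644 × 11.4) = 0.320 / 1.734 = 0.1845.
Q·(S₀ − S) = 2390 × (382 − 14.4) × 10⁻³ = 878.6 kg/d removed.
P_X = Y_obs · Q(S₀ − S) = 0.1845 × 878.6 = 162.1 kg VSS/d.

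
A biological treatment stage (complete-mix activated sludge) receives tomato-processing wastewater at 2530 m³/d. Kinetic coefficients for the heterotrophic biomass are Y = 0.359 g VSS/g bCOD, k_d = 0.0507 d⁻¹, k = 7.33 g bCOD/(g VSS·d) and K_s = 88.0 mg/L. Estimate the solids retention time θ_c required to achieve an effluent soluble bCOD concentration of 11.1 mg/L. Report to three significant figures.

From 1/θ_c = Y·k·S/(K_s + S) − k_d: Y·k·S/(K_s+S) = 0.359 × 7.33 × 11.1 / (88.0 + 11.1) = 0.2947 d⁻¹.
θ_c = 1/(μ − k_d) = 1/(0.2947 − 0.0507) = 1/0.2440 = 4.098 d.

θ_c ≈ 4.10 d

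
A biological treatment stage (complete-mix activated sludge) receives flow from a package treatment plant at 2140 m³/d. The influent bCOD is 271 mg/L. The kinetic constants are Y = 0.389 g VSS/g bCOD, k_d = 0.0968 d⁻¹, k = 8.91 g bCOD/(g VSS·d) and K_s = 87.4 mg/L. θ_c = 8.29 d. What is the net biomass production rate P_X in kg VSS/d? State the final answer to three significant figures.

For a completely mixed reactor with recycle the Lawrence–McCarty relation gives S = K_s·(1 + k_d·θ_c) / [θ_c·(Y·k − k_d) − 1] = 87.4 × (1 + 0.0968 × 8.29) / [8.29 × (0.389 × 8.91 − 0.0968) − 1] = 157.5 / 26.93 = 5.850 mg/L.
Correct the yield for decay: Y_obs = Y/(1 + k_d θ_c) = 0.389 / (1 + 0.0968 × 8.29) = 0.389 / 1.802 = 0.2158.
Q·(S₀ − S) = 2140 × (271 − 5.85) × 10⁻³ = 567.4 kg/d removed.
P_X = Y_obs · Q(S₀ − S) = 0.2158 × 567.4 = 122.5 kg VSS/d.

P_X ≈ 122 kg VSS/d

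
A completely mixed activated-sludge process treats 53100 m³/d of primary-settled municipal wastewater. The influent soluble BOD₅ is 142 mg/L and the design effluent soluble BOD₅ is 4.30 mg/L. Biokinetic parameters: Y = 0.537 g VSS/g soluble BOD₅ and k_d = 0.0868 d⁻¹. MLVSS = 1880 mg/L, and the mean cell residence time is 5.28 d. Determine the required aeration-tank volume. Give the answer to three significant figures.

Steady-state biomass mass balance: V·X·(1 + k_d·θ_c) = Y·Q·(S₀ − S)·θ_c, so V = 0.537 × 53100 × (142 − 4.30) × 5.28 / [1880 × (1 + 0.0868 × 5.28)] = 2.07×10^7 / 2742 = 7562 m³.

V ≈ 7560 m³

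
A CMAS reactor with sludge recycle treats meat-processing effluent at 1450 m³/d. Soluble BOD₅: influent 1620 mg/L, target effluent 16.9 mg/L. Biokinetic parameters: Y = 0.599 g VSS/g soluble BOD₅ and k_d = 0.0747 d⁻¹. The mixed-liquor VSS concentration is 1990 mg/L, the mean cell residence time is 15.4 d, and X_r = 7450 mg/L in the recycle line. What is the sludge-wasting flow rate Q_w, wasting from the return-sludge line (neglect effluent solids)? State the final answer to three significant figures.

Steady-state biomass mass balance: V·X·(1 + k_d·θ_c) = Y·Q·(S₀ − S)·θ_c, so V = 0.599 × 1450 × (1620 − 16.9) × 15.4 / [1990 × (1 + 0.0747 × 15.4)] = 2.14×10^7 / 4279 = 5011 m³.
θ_c = V·X/(Q_w·X_r) when wasting from the recycle, so Q_w = V·X/(θ_c·X_r) = 5011 × 1990 / (15.4 × 7450) = 86.91 m³/d.

Q_w ≈ 86.9 m³/d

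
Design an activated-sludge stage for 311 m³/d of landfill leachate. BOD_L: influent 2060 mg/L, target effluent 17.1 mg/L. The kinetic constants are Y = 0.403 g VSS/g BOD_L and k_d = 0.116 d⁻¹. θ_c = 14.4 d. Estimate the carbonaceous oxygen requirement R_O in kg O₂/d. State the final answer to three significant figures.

R_O ≈ 499 kg O₂/d

Correct the yield for decay: Y_obs = Y/(1 + k_d θ_c) = 0.403 / (1 + 0.116 × 14.4) = 0.403 / 2.670 = 0.1509.
Substrate removed = Q·(S₀ − S) = 311 m³/d × (2060 − 17.1) g/m³ = 6.35×10^5 g/d = 635.3 kg/d.
P_X = Y_obs·Q·(S₀ − S) = 0.1509 × 635.3 = 95.88 kg VSS/d.
R_O = Q·ΔS − 1.42 P_X = 635.3 − 136.2 = 499.2 kg O₂/d.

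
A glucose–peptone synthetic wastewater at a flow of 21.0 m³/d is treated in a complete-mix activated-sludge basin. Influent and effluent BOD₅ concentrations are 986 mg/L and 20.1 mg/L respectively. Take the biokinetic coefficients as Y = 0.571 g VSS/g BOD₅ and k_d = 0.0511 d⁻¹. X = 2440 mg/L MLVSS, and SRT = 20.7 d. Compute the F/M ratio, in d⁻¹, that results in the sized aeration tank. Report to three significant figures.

From the SRT design equation V = Y Q (S₀−S) θ_c / [X (1 + k_d θ_c)] = 0.571 × 21.0 × (986 − 20.1) × 20.7 / [2440 × (1 + 0.0511 × 20.7)] = 2.4×10^5 / 5021 = 47.75 m³.
F/M = Q·S₀ / (V·X) = 21.0 × 986 / (47.75 × 2440) = 0.1777 g BOD₅·(g VSS·d)⁻¹.

F/M ≈ 0.178 d⁻¹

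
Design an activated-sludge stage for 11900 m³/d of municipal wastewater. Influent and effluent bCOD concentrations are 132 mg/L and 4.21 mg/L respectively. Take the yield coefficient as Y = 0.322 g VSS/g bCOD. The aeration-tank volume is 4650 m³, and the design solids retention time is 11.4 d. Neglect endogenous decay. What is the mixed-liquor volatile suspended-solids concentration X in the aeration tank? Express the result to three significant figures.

Without decay, X = Y Q (S₀−S) θ_c / V = 0.322 × 11900 × (132 − 4.21) × 11.4 / 4650 = 1200 mg/L.

X ≈ 1200 mg/L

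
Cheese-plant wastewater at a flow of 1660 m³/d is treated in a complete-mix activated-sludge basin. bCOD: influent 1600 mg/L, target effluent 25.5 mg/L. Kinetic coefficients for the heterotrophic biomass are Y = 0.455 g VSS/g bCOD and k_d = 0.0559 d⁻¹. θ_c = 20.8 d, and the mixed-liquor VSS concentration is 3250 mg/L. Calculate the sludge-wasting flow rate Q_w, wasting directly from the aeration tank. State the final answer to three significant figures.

Q_w ≈ 169 m³/d

From the SRT design equation V = Y Q (S₀−S) θ_c / [X (1 + k_d θ_c)] = 0.455 × 1660 × (1600 − 25.5) × 20.8 / [3250 × (1 + 0.0559 × 20.8)] = 2.47×10^7 / 7029 = 3519 m³.
Wasting from the aeration tank: Q_w = V / θ_c = 3519 / 20.8 = 169.2 m³/d.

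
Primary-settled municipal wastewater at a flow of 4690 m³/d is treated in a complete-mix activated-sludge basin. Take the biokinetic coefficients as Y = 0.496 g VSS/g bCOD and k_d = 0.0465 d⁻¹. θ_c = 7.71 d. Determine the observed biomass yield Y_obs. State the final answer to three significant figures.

Y_obs = Y / (1 + k_d θ_c) = 0.496 / (1 + 0.0465 × 7.71) = 0.496 / 1.359 = 0.3651.

Y_obs ≈ 0.365 g VSS/g bCOD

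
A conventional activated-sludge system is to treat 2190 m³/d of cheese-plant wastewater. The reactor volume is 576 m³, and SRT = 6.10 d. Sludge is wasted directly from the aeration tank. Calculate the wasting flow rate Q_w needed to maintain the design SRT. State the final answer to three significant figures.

With mixed-liquor wasting, θ_c = V/Q_w, so Q_w = V/θ_c = 576.0/6.10 = 94.43 m³/d.

Q_w ≈ 94.4 m³/d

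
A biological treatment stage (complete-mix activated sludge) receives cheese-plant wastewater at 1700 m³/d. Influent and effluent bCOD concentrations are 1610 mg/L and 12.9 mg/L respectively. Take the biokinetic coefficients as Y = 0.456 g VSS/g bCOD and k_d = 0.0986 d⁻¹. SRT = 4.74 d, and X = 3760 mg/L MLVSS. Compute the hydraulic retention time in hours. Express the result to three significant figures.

Rearranging the biomass balance for a CMAS with decay, V = Y·Q·ΔS·θ_c / [X·(1+k_d θ_c)] = 0.456 × 1700 × (1610 − 12.9) × 4.74 / [3760 × (1 + 0.0986 × 4.74)] = 5.87×10^6 / 5517 = 1064 m³.
Hydraulic retention time τ = V/Q = 1064 / 1700 = 0.6257 d = 15.02 h.

τ ≈ 15.0 h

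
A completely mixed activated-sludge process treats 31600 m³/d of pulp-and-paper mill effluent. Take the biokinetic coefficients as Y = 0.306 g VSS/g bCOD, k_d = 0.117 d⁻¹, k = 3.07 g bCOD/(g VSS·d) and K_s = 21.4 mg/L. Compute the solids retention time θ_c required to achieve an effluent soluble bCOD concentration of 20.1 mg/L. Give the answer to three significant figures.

From 1/θ_c = Y·k·S/(K_s + S) − k_d: Y·k·S/(K_s+S) = 0.306 × 3.07 × 20.1 / (21.4 + 20.1) = 0.4550 d⁻¹.
Then 1/θ_c = μ − k_d = 0.4550 − 0.117 = 0.3380 d⁻¹, giving θ_c = 2.959 d.

θ_c ≈ 2.96 d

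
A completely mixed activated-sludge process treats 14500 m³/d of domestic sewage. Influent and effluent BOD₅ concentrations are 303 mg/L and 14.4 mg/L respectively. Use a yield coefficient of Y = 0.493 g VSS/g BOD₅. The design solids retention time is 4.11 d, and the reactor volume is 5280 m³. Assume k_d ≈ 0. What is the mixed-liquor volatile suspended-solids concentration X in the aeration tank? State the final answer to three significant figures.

X = Y·Q·ΔS·θ_c / V = 0.493 × 14500 × (303 − 14.4) × 4.11 / 5280 = 1606 mg/L.

X ≈ 1610 mg/L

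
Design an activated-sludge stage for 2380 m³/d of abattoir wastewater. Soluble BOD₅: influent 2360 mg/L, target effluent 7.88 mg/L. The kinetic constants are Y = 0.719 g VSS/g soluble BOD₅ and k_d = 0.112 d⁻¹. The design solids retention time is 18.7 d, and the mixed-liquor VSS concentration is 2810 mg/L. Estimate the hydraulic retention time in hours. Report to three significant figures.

τ ≈ 87.3 h

From the SRT design equation V = Y Q (S₀−S) θ_c / [X (1 + k_d θ_c)] = 0.719 × 2380 × (2360 − 7.88) × 18.7 / [2810 × (1 + 0.112 × 18.7)] = 7.53×10^7 / 8695 = 8656 m³.
Hydraulic retention time τ = V/Q = 8656 / 2380 = 3.637 d = 87.29 h.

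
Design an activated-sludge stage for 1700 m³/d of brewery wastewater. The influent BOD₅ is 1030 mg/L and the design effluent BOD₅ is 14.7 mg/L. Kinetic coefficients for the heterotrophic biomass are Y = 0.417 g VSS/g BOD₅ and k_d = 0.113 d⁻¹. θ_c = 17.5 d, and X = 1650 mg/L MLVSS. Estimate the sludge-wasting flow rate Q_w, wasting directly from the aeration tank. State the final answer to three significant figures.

Q_w ≈ 147 m³/d

Steady-state biomass mass balance: V·X·(1 + k_d·θ_c) = Y·Q·(S₀ − S)·θ_c, so V = 0.417 × 1700 × (1030 − 14.7) × 17.5 / [1650 × (1 + 0.113 × 17.5)] = 1.26×10^7 / 4913 = 2564 m³.
With mixed-liquor wasting, θ_c = V/Q_w, so Q_w = V/θ_c = 2564/17.5 = 146.5 m³/d.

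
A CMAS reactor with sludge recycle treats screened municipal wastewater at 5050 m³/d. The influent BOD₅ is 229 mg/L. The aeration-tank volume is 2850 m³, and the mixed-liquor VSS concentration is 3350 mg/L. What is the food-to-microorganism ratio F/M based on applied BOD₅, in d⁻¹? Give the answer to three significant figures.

F/M ≈ 0.121 d⁻¹

F/M = applied load / biomass = Q·S₀/(V·X) = 5050 × 229 / (2850 × 3350) = 0.1211 d⁻¹.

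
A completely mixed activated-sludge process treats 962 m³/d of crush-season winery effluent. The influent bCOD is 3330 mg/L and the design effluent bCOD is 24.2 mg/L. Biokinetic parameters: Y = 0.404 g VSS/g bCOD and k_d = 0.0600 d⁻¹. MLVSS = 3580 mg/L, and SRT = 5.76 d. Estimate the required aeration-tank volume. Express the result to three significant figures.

V ≈ 1540 m³

Rearranging the biomass balance for a CMAS with decay, V = Y·Q·ΔS·θ_c / [X·(1+k_d θ_c)] = 0.404 × 962 × (3330 − 24.2) × 5.76 / [3580 × (1 + 0.0600 × 5.76)] = 7.4×10^6 / 4817 = 1536 m³.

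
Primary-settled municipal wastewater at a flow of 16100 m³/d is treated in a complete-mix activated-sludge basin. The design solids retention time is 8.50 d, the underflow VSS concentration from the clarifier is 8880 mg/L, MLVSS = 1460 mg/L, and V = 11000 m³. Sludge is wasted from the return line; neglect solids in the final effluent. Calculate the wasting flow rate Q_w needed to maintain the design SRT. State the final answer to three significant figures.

Q_w = (V·X)/(θ_c X_r) = 11000 × 1460 / (8.50 × 8880) = 212.8 m³/d.

Q_w ≈ 213 m³/d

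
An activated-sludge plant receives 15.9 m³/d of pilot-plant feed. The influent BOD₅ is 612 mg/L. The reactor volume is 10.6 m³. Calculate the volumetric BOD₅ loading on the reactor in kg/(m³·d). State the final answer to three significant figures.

Applied BOD₅ load per unit volume = Q·S₀/V = (15.9 × 612/1000)/10.60 = 0.9180 kg BOD₅·m⁻³·d⁻¹.

L_v ≈ 0.918 kg BOD₅/(m³·d)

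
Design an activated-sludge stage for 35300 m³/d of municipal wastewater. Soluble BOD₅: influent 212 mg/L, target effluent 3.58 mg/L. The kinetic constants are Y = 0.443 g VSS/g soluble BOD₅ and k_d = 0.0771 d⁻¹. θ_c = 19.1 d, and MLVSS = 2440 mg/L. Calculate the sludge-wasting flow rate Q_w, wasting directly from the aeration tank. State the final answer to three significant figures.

Q_w ≈ 540 m³/d

Steady-state biomass mass balance: V·X·(1 + k_d·θ_c) = Y·Q·(S₀ − S)·θ_c, so V = 0.443 × 35300 × (212 − 3.58) × 19.1 / [2440 × (1 + 0.0771 × 19.1)] = 6.23×10^7 / 6033 = 10318 m³.
With mixed-liquor wasting, θ_c = V/Q_w, so Q_w = V/θ_c = 10318/19.1 = 540.2 m³/d.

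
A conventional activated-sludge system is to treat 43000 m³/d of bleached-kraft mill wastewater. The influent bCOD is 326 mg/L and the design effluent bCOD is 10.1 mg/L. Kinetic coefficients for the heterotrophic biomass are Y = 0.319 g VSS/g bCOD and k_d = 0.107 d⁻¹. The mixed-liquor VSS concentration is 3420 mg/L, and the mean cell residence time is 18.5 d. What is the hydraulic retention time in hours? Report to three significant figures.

τ ≈ 4.39 h

From the SRT design equation V = Y Q (S₀−S) θ_c / [X (1 + k_d θ_c)] = 0.319 × 43000 × (326 − 10.1) × 18.5 / [3420 × (1 + 0.107 × 18.5)] = 8.02×10^7 / 10190 = 7867 m³.
Hydraulic retention time τ = V/Q = 7867 / 43000 = 0.1830 d = 4.391 h.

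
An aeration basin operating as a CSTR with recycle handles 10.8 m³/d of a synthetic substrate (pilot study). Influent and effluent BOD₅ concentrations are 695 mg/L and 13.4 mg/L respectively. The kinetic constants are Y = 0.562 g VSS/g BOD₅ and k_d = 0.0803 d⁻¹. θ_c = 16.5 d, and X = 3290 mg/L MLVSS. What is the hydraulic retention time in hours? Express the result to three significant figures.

τ ≈ 19.8 h

Rearranging the biomass balance for a CMAS with decay, V = Y·Q·ΔS·θ_c / [X·(1+k_d θ_c)] = 0.562 × 10.8 × (695 − 13.4) × 16.5 / [3290 × (1 + 0.0803 × 16.5)] = 6.83×10^4 / 7649 = 8.924 m³.
Hydraulic retention time τ = V/Q = 8.924 / 10.8 = 0.8263 d = 19.83 h.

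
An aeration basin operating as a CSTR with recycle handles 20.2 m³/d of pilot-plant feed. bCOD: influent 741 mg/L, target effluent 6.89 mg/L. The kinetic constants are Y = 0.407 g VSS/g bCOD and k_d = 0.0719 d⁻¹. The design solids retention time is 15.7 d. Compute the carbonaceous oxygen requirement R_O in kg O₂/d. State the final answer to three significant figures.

The observed yield is Y_obs = Y/(1 + k_d·θ_c) = 0.407 / (1 + 0.0719 × 15.7) = 0.407 / 2.129 = 0.1912 g VSS per g bCOD removed.
Q·(S₀ − S) = 20.2 × (741 − 6.89) × 10⁻³ = 14.83 kg/d removed.
Net sludge production P_X = 0.1912 × 14.83 = 2.835 kg VSS/d.
R_O = Q·(S₀ − S) − 1.42·P_X = 14.83 − 1.42 × 2.835 = 10.80 kg O₂/d.

R_O ≈ 10.8 kg O₂/d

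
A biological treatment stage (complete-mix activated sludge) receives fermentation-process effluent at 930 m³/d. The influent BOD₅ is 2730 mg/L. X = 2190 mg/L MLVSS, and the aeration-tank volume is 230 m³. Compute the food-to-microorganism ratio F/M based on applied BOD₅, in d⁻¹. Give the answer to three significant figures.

Food-to-microorganism ratio F/M = Q S₀ / (V X) = 930 × 2730 / (230.0 × 2190) = 5.041 d⁻¹.

F/M ≈ 5.04 d⁻¹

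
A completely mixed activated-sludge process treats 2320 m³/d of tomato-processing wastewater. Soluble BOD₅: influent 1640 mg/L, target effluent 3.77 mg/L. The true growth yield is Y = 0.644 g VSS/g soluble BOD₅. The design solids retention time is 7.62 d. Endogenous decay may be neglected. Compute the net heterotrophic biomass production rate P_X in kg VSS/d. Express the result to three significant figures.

No decay correction is needed, so Y_obs = Y = 0.644.
Mass of soluble BOD₅ removed per day: Q(S₀ − S) = 2320 × 1636 g/m³ = 3796 kg/d.
So the net sludge growth is P_X = 0.6440 × 3796 = 2445 kg VSS/d.

P_X ≈ 2440 kg VSS/d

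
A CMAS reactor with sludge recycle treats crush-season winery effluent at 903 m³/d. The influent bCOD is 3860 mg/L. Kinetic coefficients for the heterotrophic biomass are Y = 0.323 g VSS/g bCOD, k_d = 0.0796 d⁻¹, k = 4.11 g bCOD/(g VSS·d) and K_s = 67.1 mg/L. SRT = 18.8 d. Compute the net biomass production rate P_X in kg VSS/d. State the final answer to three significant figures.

For a completely mixed reactor with recycle the Lawrence–McCarty relation gives S = K_s·(1 + k_d·θ_c) / [θ_c·(Y·k − k_d) − 1] = 67.1 × (1 + 0.0796 × 18.8) / [18.8 × (0.323 × 4.11 − 0.0796) − 1] = 167.5 / 22.46 = 7.458 mg/L.
The observed yield is Y_obs = Y/(1 + k_d·θ_c) = 0.323 / (1 + 0.0796 × 18.8) = 0.323 / 2.496 = 0.1294 g VSS per g bCOD removed.
Q·(S₀ − S) = 903 × (3860 − 7.46) × 10⁻³ = 3479 kg/d removed.
Net biomass production P_X = Y_obs × Q·(S₀ − S) = 0.1294 × 3479 = 450.1 kg VSS/d.

P_X ≈ 450 kg VSS/d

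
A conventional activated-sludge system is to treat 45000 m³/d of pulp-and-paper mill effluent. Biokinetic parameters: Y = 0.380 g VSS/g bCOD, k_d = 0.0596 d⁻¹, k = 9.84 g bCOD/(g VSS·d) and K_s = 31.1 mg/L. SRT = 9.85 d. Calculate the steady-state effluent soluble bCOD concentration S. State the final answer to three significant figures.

S ≈ 1.40 mg/L

Effluent substrate depends only on kinetics and SRT: S = K_s(1 + k_d θ_c) / [θ_c(Yk − k_d) − 1] = 31.1 × (1 + 0.0596 × 9.85) / [9.85 × (0.380 × 9.84 − 0.0596) − 1] = 49.36 / 35.24 = 1.400 mg/L.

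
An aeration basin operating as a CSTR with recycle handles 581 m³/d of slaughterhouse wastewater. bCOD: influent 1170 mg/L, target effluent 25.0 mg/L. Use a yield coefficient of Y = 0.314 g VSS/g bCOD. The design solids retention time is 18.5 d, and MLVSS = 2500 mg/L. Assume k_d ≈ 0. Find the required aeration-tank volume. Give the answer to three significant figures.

With k_d = 0 the design equation reduces to V = Y Q (S₀−S) θ_c / X = 0.314 × 581 × (1170 − 25.0) × 18.5 / 2500 = 1546 m³.

V ≈ 1550 m³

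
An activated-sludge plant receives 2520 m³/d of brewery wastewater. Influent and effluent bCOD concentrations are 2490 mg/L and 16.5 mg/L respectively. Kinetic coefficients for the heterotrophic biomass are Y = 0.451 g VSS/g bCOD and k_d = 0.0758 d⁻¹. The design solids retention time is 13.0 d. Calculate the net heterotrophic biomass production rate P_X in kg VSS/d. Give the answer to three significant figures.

Y_obs = Y / (1 + k_d θ_c) = 0.451 / (1 + 0.0758 × 13.0) = 0.451 / 1.985 = 0.2272.
Q·(S₀ − S) = 2520 × (2490 − 16.5) × 10⁻³ = 6233 kg/d removed.
So the net sludge growth is P_X = 0.2272 × 6233 = 1416 kg VSS/d.

P_X ≈ 1420 kg VSS/d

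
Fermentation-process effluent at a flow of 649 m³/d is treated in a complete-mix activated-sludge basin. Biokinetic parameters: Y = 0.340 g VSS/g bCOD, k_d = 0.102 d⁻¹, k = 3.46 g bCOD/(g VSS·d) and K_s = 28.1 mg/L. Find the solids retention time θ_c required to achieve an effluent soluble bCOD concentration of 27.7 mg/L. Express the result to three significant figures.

At the target effluent, Y k S/(K_s+S) = 0.340×3.46×27.7/55.80 = 0.5840 d⁻¹.
θ_c = 1/(μ − k_d) = 1/(0.5840 − 0.102) = 1/0.4820 = 2.075 d.

θ_c ≈ 2.07 d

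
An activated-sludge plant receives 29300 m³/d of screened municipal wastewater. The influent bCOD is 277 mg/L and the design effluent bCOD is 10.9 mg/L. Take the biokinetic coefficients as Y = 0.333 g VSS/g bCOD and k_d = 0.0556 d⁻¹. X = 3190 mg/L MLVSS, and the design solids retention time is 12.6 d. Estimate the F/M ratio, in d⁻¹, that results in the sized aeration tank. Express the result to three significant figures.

F/M ≈ 0.422 d⁻¹

Steady-state biomass mass balance: V·X·(1 + k_d·θ_c) = Y·Q·(S₀ − S)·θ_c, so V = 0.333 × 29300 × (277 − 10.9) × 12.6 / [3190 × (1 + 0.0556 × 12.6)] = 3.27×10^7 / 5425 = 6030 m³.
F/M = Q·S₀ / (V·X) = 29300 × 277 / (6030 × 3190) = 0.4219 g bCOD·(g VSS·d)⁻¹.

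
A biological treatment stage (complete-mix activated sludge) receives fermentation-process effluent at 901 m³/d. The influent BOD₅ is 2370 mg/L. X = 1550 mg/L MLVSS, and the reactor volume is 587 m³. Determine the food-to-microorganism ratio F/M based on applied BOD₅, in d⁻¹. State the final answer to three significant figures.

F/M ≈ 2.35 d⁻¹

F/M = Q·S₀ / (V·X) = 901 × 2370 / (587.0 × 1550) = 2.347 g BOD₅·(g VSS·d)⁻¹.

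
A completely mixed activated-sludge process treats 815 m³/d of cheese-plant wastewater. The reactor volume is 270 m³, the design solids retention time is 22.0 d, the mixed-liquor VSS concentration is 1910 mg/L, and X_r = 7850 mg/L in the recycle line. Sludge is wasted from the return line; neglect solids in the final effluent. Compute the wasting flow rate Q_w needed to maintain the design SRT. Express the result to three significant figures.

Wasting from the return line (neglecting effluent solids): Q_w = V·X / (θ_c·X_r) = 270.0 × 1910 / (22.0 × 7850) = 2.986 m³/d.

Q_w ≈ 2.99 m³/d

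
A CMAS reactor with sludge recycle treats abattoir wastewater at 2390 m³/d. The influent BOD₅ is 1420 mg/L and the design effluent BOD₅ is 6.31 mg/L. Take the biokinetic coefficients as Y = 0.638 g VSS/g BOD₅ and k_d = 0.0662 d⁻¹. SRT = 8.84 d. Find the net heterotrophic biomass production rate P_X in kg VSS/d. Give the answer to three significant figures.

The observed yield is Y_obs = Y/(1 + k_d·θ_c) = 0.638 / (1 + 0.0662 × 8.84) = 0.638 / 1.585 = 0.4025 g VSS per g BOD₅ removed.
Mass of BOD₅ removed per day: Q(S₀ − S) = 2390 × 1414 g/m³ = 3379 kg/d.
So the net sludge growth is P_X = 0.4025 × 3379 = 1360 kg VSS/d.

P_X ≈ 1360 kg VSS/d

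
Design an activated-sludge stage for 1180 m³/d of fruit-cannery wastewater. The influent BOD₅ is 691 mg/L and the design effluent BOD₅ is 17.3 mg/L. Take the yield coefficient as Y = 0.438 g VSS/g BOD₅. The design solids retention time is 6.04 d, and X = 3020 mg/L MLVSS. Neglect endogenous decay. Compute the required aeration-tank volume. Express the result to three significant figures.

V ≈ 696 m³

Biomass mass balance (decay neglected): V·X = Y·Q·(S₀ − S)·θ_c, so V = 0.438 × 1180 × (691 − 17.3) × 6.04 / 3020 = 696.4 m³.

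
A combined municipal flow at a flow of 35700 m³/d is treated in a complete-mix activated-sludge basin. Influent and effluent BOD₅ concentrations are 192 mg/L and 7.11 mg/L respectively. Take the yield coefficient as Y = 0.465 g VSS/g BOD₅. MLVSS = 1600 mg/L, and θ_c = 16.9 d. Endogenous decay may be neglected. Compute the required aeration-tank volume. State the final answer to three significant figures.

V·X = Y·Q·ΔS·θ_c gives V = 0.465 × 35700 × (192 − 7.11) × 16.9 / 1600 = 32419 m³.

V ≈ 32400 m³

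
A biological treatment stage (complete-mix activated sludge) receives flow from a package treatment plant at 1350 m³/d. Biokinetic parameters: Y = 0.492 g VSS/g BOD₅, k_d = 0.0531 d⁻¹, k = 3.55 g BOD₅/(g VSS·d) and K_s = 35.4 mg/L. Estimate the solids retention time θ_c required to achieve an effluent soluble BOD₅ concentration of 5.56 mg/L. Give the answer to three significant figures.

θ_c ≈ 5.44 d

Specific growth rate at S = 5.56 mg/L: μ = YkS/(K_s+S) = 0.492·3.55·5.56/(35.4+5.56) = 0.2371 d⁻¹.
1/θ_c = 0.2371 − 0.0531 = 0.1840 d⁻¹, so θ_c = 5.435 d.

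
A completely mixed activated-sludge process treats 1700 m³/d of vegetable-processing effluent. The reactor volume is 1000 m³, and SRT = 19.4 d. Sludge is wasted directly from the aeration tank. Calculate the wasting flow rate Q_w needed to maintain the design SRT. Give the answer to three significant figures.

For wasting at MLVSS concentration, Q_w = V/θ_c = 1000/19.4 = 51.55 m³/d.

Q_w ≈ 51.5 m³/d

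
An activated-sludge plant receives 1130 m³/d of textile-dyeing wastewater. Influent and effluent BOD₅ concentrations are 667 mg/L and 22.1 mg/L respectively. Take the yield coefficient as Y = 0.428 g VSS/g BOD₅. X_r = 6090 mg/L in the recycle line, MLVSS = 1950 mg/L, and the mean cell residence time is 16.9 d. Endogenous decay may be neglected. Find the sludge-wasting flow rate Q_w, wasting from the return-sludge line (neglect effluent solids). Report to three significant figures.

Q_w ≈ 51.2 m³/d

Biomass mass balance (decay neglected): V·X = Y·Q·(S₀ − S)·θ_c, so V = 0.428 × 1130 × (667 − 22.1) × 16.9 / 1950 = 2703 m³.
Q_w = (V·X)/(θ_c X_r) = 2703 × 1950 / (16.9 × 6090) = 51.22 m³/d.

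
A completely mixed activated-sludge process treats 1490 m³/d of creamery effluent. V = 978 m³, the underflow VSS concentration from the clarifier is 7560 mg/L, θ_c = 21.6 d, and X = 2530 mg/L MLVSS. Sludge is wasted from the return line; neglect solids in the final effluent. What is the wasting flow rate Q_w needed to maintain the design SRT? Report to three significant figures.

Wasting from the return line (neglecting effluent solids): Q_w = V·X / (θ_c·X_r) = 978.0 × 2530 / (21.6 × 7560) = 15.15 m³/d.

Q_w ≈ 15.2 m³/d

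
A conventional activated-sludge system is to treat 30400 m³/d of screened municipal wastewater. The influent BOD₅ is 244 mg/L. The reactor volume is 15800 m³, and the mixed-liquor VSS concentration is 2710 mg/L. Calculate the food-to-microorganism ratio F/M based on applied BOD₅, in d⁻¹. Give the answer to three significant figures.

Food-to-microorganism ratio F/M = Q S₀ / (V X) = 30400 × 244 / (15800 × 2710) = 0.1732 d⁻¹.

F/M ≈ 0.173 d⁻¹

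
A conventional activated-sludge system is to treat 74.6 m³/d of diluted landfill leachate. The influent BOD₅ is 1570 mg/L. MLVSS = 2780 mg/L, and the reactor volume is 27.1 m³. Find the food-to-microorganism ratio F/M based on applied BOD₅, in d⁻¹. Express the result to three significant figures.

F/M = Q·S₀ / (V·X) = 74.6 × 1570 / (27.10 × 2780) = 1.555 g BOD₅·(g VSS·d)⁻¹.

F/M ≈ 1.55 d⁻¹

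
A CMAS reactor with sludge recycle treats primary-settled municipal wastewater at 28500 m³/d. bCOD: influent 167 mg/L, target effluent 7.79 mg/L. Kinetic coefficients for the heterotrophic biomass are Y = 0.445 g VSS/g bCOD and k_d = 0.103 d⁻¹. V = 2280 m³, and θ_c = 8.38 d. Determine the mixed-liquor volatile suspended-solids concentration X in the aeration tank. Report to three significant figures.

X = Y·Q·ΔS·θ_c / [V·(1 + k_d θ_c)] = 0.445 × 28500 × (167 − 7.79) × 8.38 / [2280 × (1 + 0.103 × 8.38)] = 3983 mg/L.

X ≈ 3980 mg/L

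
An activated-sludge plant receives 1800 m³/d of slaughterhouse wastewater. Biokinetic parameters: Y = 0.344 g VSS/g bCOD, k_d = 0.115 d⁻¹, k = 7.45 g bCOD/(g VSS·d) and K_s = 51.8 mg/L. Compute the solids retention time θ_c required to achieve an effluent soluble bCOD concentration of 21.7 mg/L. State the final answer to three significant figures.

Specific growth rate at S = 21.7 mg/L: μ = YkS/(K_s+S) = 0.344·7.45·21.7/(51.8+21.7) = 0.7566 d⁻¹.
θ_c = 1/(μ − k_d) = 1/(0.7566 − 0.115) = 1/0.6416 = 1.559 d.

θ_c ≈ 1.56 d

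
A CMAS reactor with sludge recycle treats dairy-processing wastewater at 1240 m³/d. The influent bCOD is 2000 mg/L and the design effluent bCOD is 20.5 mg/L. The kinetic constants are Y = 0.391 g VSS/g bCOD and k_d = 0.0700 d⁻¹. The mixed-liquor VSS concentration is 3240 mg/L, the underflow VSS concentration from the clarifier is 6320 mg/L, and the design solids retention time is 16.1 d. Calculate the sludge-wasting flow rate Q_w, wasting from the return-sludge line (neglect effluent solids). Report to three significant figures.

Rearranging the biomass balance for a CMAS with decay, V = Y·Q·ΔS·θ_c / [X·(1+k_d θ_c)] = 0.391 × 1240 × (2000 − 20.5) × 16.1 / [3240 × (1 + 0.0700 × 16.1)] = 1.55×10^7 / 6891 = 2242 m³.
Wasting from the return line (neglecting effluent solids): Q_w = V·X / (θ_c·X_r) = 2242 × 3240 / (16.1 × 6320) = 71.40 m³/d.

Q_w ≈ 71.4 m³/d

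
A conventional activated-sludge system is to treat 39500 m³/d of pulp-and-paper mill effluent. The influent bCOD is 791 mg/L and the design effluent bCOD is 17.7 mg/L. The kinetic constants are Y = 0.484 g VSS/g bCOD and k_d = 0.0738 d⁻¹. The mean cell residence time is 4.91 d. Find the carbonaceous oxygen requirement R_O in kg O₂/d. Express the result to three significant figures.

R_O ≈ 15100 kg O₂/d

The observed yield is Y_obs = Y/(1 + k_d·θ_c) = 0.484 / (1 + 0.0738 × 4.91) = 0.484 / 1.362 = 0.3553 g VSS per g bCOD removed.
Substrate removed = Q·(S₀ − S) = 39500 m³/d × (791 − 17.7) g/m³ = 3.05×10^7 g/d = 30545 kg/d.
Net sludge production P_X = 0.3553 × 30545 = 10852 kg VSS/d.
R_O = Q·(S₀ − S) − 1.42·P_X = 30545 − 1.42 × 10852 = 15136 kg O₂/d.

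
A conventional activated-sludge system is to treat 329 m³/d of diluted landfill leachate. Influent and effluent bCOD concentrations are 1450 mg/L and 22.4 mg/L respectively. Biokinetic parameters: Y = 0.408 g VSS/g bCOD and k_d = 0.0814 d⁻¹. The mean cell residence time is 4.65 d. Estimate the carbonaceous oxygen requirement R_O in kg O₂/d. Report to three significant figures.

The observed yield is Y_obs = Y/(1 + k_d·θ_c) = 0.408 / (1 + 0.0814 × 4.65) = 0.408 / 1.379 = 0.2960 g VSS per g bCOD removed.
Substrate removed = Q·(S₀ − S) = 329 m³/d × (1450 − 22.4) g/m³ = 4.7×10^5 g/d = 469.7 kg/d.
P_X = Y_obs·Q·(S₀ − S) = 0.2960 × 469.7 = 139.0 kg VSS/d.
Carbonaceous O₂ demand = substrate oxidised − cell-mass equivalent = 469.7 − 1.42 × 139.0 = 272.3 kg O₂/d.

R_O ≈ 272 kg O₂/d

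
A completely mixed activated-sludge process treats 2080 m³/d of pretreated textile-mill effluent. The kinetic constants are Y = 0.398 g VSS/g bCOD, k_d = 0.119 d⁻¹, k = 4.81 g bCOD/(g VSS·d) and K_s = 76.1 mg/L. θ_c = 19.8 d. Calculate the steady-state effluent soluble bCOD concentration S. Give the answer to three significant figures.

Effluent substrate depends only on kinetics and SRT: S = K_s(1 + k_d θ_c) / [θ_c(Yk − k_d) − 1] = 76.1 × (1 + 0.119 × 19.8) / [19.8 × (0.398 × 4.81 − 0.119) − 1] = 255.4 / 34.55 = 7.393 mg/L.

S ≈ 7.39 mg/L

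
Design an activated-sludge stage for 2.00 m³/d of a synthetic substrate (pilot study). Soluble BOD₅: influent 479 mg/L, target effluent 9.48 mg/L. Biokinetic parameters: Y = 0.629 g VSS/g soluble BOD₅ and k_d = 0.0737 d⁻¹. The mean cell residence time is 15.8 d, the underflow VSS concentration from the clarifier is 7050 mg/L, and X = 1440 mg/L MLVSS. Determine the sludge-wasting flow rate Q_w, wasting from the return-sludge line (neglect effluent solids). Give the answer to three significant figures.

Q_w ≈ 0.0387 m³/d

Steady-state biomass mass balance: V·X·(1 + k_d·θ_c) = Y·Q·(S₀ − S)·θ_c, so V = 0.629 × 2.00 × (479 − 9.48) × 15.8 / [1440 × (1 + 0.0737 × 15.8)] = 9.33×10^3 / 3117 = 2.994 m³.
Q_w = (V·X)/(θ_c X_r) = 2.994 × 1440 / (15.8 × 7050) = 0.03871 m³/d.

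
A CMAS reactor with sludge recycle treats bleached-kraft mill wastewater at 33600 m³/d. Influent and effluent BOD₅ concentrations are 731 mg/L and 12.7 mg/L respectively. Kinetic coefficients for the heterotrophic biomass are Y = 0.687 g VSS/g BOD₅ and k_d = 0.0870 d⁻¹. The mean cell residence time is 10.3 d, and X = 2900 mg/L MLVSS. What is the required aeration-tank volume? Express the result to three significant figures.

Rearranging the biomass balance for a CMAS with decay, V = Y·Q·ΔS·θ_c / [X·(1+k_d θ_c)] = 0.687 × 33600 × (731 − 12.7) × 10.3 / [2900 × (1 + 0.0870 × 10.3)] = 1.71×10^8 / 5499 = 31058 m³.

V ≈ 31100 m³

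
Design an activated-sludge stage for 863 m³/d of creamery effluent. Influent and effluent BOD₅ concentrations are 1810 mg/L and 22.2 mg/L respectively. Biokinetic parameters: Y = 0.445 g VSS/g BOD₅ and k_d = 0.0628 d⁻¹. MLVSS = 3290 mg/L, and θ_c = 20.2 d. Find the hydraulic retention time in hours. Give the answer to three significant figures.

τ ≈ 51.7 h

From the SRT design equation V = Y Q (S₀−S) θ_c / [X (1 + k_d θ_c)] = 0.445 × 863 × (1810 − 22.2) × 20.2 / [3290 × (1 + 0.0628 × 20.2)] = 1.39×10^7 / 7464 = 1858 m³.
τ = V/Q = 1858/863 = 2.153 d, or 51.68 h.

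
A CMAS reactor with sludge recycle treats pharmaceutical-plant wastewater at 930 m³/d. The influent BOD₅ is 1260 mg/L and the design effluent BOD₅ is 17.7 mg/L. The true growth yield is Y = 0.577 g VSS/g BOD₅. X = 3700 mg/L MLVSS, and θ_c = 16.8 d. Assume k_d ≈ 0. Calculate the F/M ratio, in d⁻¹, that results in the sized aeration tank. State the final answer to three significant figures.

F/M ≈ 0.105 d⁻¹

With k_d = 0 the design equation reduces to V = Y Q (S₀−S) θ_c / X = 0.577 × 930 × (1260 − 17.7) × 16.8 / 3700 = 3027 m³.
Food-to-microorganism ratio F/M = Q S₀ / (V X) = 930 × 1260 / (3027 × 3700) = 0.1046 d⁻¹.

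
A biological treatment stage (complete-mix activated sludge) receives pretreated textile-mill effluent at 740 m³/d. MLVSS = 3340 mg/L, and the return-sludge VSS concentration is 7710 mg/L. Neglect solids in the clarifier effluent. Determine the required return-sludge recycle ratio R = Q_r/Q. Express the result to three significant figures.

Solids balance on the clarifier gives (1+R)X = R·X_r, so R = X/(X_r − X) = 3340 / (7710 − 3340) = 0.7643.

R ≈ 0.764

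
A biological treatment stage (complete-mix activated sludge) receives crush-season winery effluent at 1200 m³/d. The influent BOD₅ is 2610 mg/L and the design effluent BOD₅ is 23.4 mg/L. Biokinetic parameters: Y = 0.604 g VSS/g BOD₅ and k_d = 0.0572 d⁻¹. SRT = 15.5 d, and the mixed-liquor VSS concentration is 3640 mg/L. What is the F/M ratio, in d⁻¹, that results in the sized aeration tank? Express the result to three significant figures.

F/M ≈ 0.203 d⁻¹

Steady-state biomass mass balance: V·X·(1 + k_d·θ_c) = Y·Q·(S₀ − S)·θ_c, so V = 0.604 × 1200 × (2610 − 23.4) × 15.5 / [3640 × (1 + 0.0572 × 15.5)] = 2.91×10^7 / 6867 = 4232 m³.
F/M = applied load / biomass = Q·S₀/(V·X) = 1200 × 2610 / (4232 × 3640) = 0.2033 d⁻¹.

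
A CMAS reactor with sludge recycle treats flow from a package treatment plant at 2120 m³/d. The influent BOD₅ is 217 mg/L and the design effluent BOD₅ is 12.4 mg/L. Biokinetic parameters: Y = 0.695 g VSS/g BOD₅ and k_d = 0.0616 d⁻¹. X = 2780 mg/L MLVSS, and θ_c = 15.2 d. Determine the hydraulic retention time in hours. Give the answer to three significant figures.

τ ≈ 9.64 h

From the SRT design equation V = Y Q (S₀−S) θ_c / [X (1 + k_d θ_c)] = 0.695 × 2120 × (217 − 12.4) × 15.2 / [2780 × (1 + 0.0616 × 15.2)] = 4.58×10^6 / 5383 = 851.2 m³.
Hydraulic retention time τ = V/Q = 851.2 / 2120 = 0.4015 d = 9.637 h.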